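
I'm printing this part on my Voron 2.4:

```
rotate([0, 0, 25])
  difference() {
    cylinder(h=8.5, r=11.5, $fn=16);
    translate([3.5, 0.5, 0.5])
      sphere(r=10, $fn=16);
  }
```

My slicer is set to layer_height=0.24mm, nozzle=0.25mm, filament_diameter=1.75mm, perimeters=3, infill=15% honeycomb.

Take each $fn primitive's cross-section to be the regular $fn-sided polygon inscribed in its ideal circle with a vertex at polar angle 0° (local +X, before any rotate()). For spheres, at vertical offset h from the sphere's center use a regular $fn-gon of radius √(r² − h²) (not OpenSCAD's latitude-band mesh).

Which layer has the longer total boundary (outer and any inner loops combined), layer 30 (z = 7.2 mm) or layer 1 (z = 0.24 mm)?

Layer 30 (z = 7.2): the r=11.5 cylinder gives a regular 16-gon of circumradius 11.5 (constant along its height) (perimeter = 2·16·11.500·sin(180°/16) = 71.79 mm); the r=10 sphere at (3.5, 0.5) slices to a regular 16-gon of circumradius 7.424 (√(r²−h²) with h=6.7 from center) (perimeter = 2·16·7.424·sin(180°/16) = 46.34 mm); After the difference (first − rest): starting from the r=11.5 cylinder, the r=10 sphere at (3.5, 0.5) lies wholly inside it (removes its full 168.72 mm² and its 46.34 mm outline becomes a hole wall) — boundary (outer + 1 inner loop) = 118.14 mm; (whole slice rotated 25° about Z — lengths, areas and connectivity unchanged). So its perimeter = 118.14 mm. Layer 1 (z = 0.24): the cylinder: section is a regular 16-gon, circumradius r=11.5 (perimeter = 2·16·11.500·sin(180°/16) = 71.79 mm); the r=10 sphere at (3.5, 0.5) slices to a regular 16-gon of circumradius 9.997 (√(r²−h²) with h=0.26 from center) (perimeter = 2·16·9.997·sin(180°/16) = 62.41 mm); Subtracting the remaining from the first: starting from the r=11.5 cylinder, the r=10 sphere at (3.5, 0.5) partially overlaps it — only the 273.97 mm² overlap (of its 305.94 mm²) is removed, clipping the outline — boundary = 85.56 mm; (rotated 25° about Z; rotation is an isometry so areas/perimeters/island counts are preserved). So its perimeter = 85.56 mm. Layer 30 is larger (118.14 vs 85.56 mm).

layer 30 (z = 7.2 mm)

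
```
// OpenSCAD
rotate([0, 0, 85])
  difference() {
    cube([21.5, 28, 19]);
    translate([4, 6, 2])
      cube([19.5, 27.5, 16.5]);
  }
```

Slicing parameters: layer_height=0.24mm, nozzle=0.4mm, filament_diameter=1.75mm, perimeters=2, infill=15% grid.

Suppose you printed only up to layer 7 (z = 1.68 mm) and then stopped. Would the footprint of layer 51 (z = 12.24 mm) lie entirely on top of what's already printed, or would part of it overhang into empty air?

entirely on top

Compare the two slices. At z = 1.68: the 21.5×28 cube contributes its full rectangle (area 602.00 mm²); the cube at (4, 6) is not intersected at this z (z outside [2, 18.5]); Taking the first minus the rest: none of the subtracted shapes is present at this height, so the 21.5×28 cube is unchanged — area = 602.00 mm²; (whole slice rotated 85° about Z — lengths, areas and connectivity unchanged). At z = 12.24: the cube (footprint 21.5×28) is included at this height (area 602.00 mm²); the 19.5×27.5 cube at (4, 6) contributes its full rectangle (area 536.25 mm²); Subtracting the remaining from the first: starting from the 21.5×28 cube (602.00 mm²), the 19.5×27.5 cube at (4, 6) partially overlaps it — only the 385.00 mm² overlap (of its 536.25 mm²) is removed, clipping the outline — area = 217.00 mm²; (whole slice rotated 85° about Z — lengths, areas and connectivity unchanged). Checking containment: the cross-section at z = 12.24 is a subset of the cross-section at z = 1.68.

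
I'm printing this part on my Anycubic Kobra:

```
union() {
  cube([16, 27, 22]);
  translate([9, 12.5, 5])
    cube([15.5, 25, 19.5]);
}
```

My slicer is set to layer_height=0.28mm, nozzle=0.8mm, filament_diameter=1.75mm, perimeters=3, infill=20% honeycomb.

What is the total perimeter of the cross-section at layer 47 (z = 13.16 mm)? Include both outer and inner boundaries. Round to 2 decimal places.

124.00 mm

At z = 13.16 mm: the cube is present — its section is the full 16×27 rectangle (perimeter 86.00 mm); the cube at (9, 12.5) (footprint 15.5×25) is included at this height (perimeter 81.00 mm); Merging all regions: the regions partially overlap (shared area 101.50 mm²), so the edge portions inside another operand are dropped and the merged outline is re-measured after clipping — boundary = 124.00 mm. Overall, the cross-section is a single solid region. Total boundary length (outer) = 124.00 mm.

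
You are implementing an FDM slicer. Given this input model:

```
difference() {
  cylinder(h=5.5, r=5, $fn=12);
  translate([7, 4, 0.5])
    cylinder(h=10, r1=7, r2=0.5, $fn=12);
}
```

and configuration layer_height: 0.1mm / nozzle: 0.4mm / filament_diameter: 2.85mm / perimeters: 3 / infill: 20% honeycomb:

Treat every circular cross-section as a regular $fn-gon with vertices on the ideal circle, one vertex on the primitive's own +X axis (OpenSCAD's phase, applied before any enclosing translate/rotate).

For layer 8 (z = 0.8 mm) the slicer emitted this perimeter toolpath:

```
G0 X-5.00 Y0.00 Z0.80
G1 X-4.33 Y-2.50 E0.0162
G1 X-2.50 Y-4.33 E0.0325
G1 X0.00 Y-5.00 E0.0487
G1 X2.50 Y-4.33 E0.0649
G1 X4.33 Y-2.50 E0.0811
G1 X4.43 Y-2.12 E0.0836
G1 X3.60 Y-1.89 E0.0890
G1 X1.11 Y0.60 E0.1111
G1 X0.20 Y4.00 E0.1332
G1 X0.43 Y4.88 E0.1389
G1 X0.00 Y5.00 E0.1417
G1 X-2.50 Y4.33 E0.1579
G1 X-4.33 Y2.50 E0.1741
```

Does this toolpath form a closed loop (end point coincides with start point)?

no

Start point (G0): (-5.00, 0.00). End point (last G1): the path does not return to the start — open.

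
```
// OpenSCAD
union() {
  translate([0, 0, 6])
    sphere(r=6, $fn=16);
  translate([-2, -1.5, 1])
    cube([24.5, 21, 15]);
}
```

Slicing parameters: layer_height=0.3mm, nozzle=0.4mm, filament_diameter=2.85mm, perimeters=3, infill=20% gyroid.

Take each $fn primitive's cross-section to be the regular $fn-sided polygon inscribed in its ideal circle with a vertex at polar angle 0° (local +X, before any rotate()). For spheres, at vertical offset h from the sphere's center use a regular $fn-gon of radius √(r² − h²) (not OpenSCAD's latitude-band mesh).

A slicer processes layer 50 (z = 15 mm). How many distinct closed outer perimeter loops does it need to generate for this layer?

1

At z = 15 mm: the sphere is absent (|z−center|=9.000 > r=6); the 24.5×21 cube at (-2, -1.5) contributes its full rectangle; Merging all regions: only the 24.5×21 cube at (-2, -1.5) is present, so the union is just that shape — 1 connected region. The result has 1 disconnected region.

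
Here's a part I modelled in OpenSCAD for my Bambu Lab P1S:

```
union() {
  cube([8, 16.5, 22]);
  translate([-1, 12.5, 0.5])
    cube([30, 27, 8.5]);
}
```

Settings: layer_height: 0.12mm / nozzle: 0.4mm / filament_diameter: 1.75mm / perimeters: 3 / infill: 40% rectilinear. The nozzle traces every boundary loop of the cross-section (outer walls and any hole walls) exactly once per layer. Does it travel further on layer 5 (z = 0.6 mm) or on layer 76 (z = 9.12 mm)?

layer 5 (z = 0.6 mm)

Layer 5 (z = 0.6): the cube (footprint 8×16.5) is included at this height (perimeter 49.00 mm); the cube at (-1, 12.5) is present — its section is the full 30×27 rectangle (perimeter 114.00 mm); Combining (union): the regions partially overlap (shared area 32.00 mm²), so the edge portions inside another operand are dropped and the merged outline is re-measured after clipping — boundary = 139.00 mm. So its perimeter = 139.00 mm. Layer 76 (z = 9.12): the 8×16.5 cube contributes its full rectangle (perimeter 49.00 mm); the cube at (-1, 12.5) does not reach this height (z outside [0.5, 9]); Combining (union): only the 8×16.5 cube is present, so the union is just that shape — boundary = 49.00 mm. So its perimeter = 49.00 mm. Layer 5 is larger (139.00 vs 49.00 mm).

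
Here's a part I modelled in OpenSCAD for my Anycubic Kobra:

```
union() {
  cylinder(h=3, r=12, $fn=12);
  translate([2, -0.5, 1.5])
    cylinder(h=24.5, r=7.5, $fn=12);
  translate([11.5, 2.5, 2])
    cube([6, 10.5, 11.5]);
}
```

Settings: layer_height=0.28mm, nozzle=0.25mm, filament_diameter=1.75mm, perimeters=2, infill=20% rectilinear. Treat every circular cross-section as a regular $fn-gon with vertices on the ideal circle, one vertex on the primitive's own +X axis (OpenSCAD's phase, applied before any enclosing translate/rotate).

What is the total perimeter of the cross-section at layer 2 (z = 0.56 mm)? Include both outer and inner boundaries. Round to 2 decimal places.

At z = 0.56 mm: the cylinder: section is a regular 12-gon, circumradius r=12 (perimeter = 2·12·12.000·sin(180°/12) = 74.54 mm); the cylinder at (2, -0.5) is absent (z outside [1.5, 26]); the cube at (11.5, 2.5) is absent (z outside [2, 13.5]); Taking the union: only the r=12 cylinder is present, so the union is just that shape — boundary = 74.54 mm. Overall, the cross-section is a single solid region. Total boundary length (outer) = 74.54 mm.

74.54 mm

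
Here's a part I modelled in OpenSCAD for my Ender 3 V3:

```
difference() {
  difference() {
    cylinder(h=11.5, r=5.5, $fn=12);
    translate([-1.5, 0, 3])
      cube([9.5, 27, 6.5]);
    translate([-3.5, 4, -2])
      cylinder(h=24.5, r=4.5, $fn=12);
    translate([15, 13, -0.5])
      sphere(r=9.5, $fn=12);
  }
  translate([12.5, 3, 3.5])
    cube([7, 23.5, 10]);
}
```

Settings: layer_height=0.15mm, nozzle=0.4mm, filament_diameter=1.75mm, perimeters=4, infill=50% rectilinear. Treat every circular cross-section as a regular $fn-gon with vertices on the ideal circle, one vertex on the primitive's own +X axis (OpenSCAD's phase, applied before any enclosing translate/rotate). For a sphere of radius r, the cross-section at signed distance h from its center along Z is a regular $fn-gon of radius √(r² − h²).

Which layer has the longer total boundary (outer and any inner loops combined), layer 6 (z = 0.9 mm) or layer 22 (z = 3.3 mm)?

Layer 6 (z = 0.9): the r=5.5 cylinder contributes a regular 12-gon of circumradius 5.5 (perimeter = 2·12·5.500·sin(180°/12) = 34.16 mm); the cube at (-1.5, 0) does not reach this height (z outside [3, 9.5]); the r=4.5 cylinder at (-3.5, 4) gives a regular 12-gon of circumradius 4.5 (constant along its height) (perimeter = 2·12·4.500·sin(180°/12) = 27.95 mm); the r=9.5 sphere at (15, 13) slices to a regular 12-gon of circumradius 9.396 (√(r²−h²) with h=1.4 from center) (perimeter = 2·12·9.396·sin(180°/12) = 58.37 mm); Subtracting the remaining from the first: starting from the r=5.5 cylinder, the r=4.5 cylinder at (-3.5, 4) partially overlaps it — only the 25.49 mm² overlap (of its 60.75 mm²) is removed, clipping the outline; the r=9.5 sphere at (15, 13) misses the remaining region (no effect) — boundary = 35.41 mm; the cube at (12.5, 3) is not intersected at this z (z outside [3.5, 13.5]); Taking the first minus the rest: none of the subtracted shapes is present at this height, so the result so far is unchanged — boundary = 35.41 mm. So its perimeter = 35.41 mm. Layer 22 (z = 3.3): the r=5.5 cylinder contributes a regular 12-gon of circumradius 5.5 (perimeter = 2·12·5.500·sin(180°/12) = 34.16 mm); the 9.5×27 cube at (-1.5, 0) contributes its full rectangle (perimeter 73.00 mm); the r=4.5 cylinder at (-3.5, 4) contributes a regular 12-gon of circumradius 4.5 (perimeter = 2·12·4.500·sin(180°/12) = 27.95 mm); the r=9.5 sphere at (15, 13) contributes a regular 12-gon of circumradius √(9.5²−3.8²) = 8.707 (perimeter = 2·12·8.707·sin(180°/12) = 54.08 mm); Taking the first minus the rest: starting from the r=5.5 cylinder, the 9.5×27 cube at (-1.5, 0) partially overlaps it — only the 30.64 mm² overlap (of its 256.50 mm²) is removed, clipping the outline; the r=4.5 cylinder at (-3.5, 4) partially overlaps it — only the 15.67 mm² overlap (of its 60.75 mm²) is removed, clipping the outline; the r=9.5 sphere at (15, 13) misses the remaining region (no effect) — boundary = 28.28 mm; the cube at (12.5, 3) is not intersected at this z (z outside [3.5, 13.5]); Taking the first minus the rest: none of the subtracted shapes is present at this height, so the result so far is unchanged — boundary = 28.28 mm. So its perimeter = 28.28 mm. Layer 6 is larger (35.41 vs 28.28 mm).

layer 6 (z = 0.9 mm)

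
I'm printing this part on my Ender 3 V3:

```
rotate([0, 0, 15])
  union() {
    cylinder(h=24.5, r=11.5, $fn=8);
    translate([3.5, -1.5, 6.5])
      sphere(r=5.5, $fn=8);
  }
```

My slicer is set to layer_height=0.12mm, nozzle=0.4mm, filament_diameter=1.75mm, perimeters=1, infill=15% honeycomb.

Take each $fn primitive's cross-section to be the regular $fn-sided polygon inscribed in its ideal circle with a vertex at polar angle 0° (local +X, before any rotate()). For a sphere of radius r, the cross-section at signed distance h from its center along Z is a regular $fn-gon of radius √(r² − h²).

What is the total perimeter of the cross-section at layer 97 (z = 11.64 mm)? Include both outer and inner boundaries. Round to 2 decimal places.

70.41 mm

At z = 11.64 mm: the r=11.5 cylinder contributes a regular 8-gon of circumradius 11.5 (perimeter = 2·8·11.500·sin(180°/8) = 70.41 mm); the r=5.5 sphere at (3.5, -1.5) contributes a regular 8-gon of circumradius √(5.5²−5.14²) = 1.957 (perimeter = 2·8·1.957·sin(180°/8) = 11.98 mm); Merging all regions: the r=5.5 sphere at (3.5, -1.5) lies entirely inside the r=11.5 cylinder, so the union is just the r=11.5 cylinder — boundary = 70.41 mm; (whole slice rotated 15° about Z — lengths, areas and connectivity unchanged). Overall, the cross-section is a single solid region. Total boundary length (outer) = 70.41 mm.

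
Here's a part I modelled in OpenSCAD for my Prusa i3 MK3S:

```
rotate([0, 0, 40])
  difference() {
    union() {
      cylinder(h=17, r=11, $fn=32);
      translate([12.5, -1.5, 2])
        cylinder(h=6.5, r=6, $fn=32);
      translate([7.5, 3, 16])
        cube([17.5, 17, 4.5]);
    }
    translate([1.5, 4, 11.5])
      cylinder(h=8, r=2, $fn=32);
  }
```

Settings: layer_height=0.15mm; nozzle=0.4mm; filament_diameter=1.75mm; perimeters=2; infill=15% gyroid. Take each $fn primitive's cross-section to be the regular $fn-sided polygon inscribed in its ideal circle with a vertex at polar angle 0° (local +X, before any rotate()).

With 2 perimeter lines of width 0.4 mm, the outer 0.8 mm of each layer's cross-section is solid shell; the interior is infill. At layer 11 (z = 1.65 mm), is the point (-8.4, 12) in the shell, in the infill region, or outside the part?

At z = 1.65 mm: the r=11 cylinder gives a regular 32-gon of circumradius 11 (constant along its height); the cylinder at (12.5, -1.5) is absent (z outside [2, 8.5]); the cube at (7.5, 3) is absent (z outside [16, 20.5]); Combining (union): only the r=11 cylinder is present, so the union is just that shape — 1 connected region; the cylinder at (1.5, 4) is not intersected at this z (z outside [11.5, 19.5]); After the difference (first − rest): none of the subtracted shapes is present at this height, so the result so far is unchanged — 1 connected region; (whole slice rotated 40° about Z — lengths, areas and connectivity unchanged). Overall, the cross-section is a single solid region. Undo the 40° rotation: the query point maps to (1.279, 14.592) in the un-rotated model frame. The nearest boundary edge runs (2.15, 10.79)→(0.00, 11.00); distance from the point to it = 3.70 mm. The point is not inside any of the regions above, so it lies outside the cross-section (3.70 mm from the nearest boundary).

outside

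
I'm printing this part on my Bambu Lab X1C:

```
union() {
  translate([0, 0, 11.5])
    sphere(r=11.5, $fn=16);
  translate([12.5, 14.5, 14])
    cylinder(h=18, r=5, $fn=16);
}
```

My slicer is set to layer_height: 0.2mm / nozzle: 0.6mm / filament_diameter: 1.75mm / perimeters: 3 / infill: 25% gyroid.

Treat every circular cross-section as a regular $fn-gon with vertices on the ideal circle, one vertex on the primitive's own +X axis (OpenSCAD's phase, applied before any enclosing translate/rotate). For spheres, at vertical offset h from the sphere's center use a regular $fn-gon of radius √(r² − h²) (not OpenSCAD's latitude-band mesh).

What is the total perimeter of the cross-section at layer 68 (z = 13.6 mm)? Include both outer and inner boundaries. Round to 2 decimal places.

70.59 mm

At z = 13.6 mm: the r=11.5 sphere contributes a regular 16-gon of circumradius √(11.5²−2.1²) = 11.307 (perimeter = 2·16·11.307·sin(180°/16) = 70.59 mm); the cylinder at (12.5, 14.5) is not intersected at this z (z outside [14, 32]); Taking the union: only the r=11.5 sphere is present, so the union is just that shape — boundary = 70.59 mm. Overall, the cross-section is a single solid region. Total boundary length (outer) = 70.59 mm.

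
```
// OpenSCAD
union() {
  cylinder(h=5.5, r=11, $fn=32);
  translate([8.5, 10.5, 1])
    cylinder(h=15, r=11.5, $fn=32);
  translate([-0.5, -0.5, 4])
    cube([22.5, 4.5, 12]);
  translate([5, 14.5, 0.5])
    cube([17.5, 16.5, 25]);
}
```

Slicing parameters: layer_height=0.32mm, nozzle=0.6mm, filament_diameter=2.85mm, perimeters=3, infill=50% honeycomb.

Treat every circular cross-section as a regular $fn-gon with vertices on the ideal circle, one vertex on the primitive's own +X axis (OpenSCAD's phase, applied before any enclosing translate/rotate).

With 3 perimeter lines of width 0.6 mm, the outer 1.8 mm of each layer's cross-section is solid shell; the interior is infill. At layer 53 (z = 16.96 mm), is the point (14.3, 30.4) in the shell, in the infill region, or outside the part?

At z = 16.96 mm: the cylinder is not intersected at this z (z outside [0, 5.5]); the cylinder at (8.5, 10.5) is not intersected at this z (z outside [1, 16]); the cube at (-0.5, -0.5) does not reach this height (z outside [4, 16]); the cube at (5, 14.5) (footprint 17.5×16.5) is included at this height; Taking the union: only the 17.5×16.5 cube at (5, 14.5) is present, so the union is just that shape — 1 connected region. Overall, the cross-section is a single solid region. The nearest boundary edge runs (22.50, 31.00)→(5.00, 31.00); distance from the point to it = 0.60 mm. The point is inside the cross-section, 0.60 mm from the nearest boundary — within the 1.8 mm shell band (3 × 0.6).

shell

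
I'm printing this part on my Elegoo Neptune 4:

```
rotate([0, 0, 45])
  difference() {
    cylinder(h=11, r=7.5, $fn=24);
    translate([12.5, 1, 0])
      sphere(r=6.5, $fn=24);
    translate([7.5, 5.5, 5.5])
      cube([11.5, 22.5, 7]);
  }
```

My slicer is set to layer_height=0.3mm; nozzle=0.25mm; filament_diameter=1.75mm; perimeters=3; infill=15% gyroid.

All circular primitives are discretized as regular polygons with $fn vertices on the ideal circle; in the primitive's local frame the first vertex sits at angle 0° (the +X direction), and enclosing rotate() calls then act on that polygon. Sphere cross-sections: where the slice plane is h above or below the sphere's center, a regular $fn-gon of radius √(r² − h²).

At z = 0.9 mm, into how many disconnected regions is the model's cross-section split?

At z = 0.9 mm: the cylinder: section is a regular 24-gon, circumradius r=7.5; the sphere at (12.5, 1): section is a regular 24-gon, circumradius = √(r²−h²) = √(6.5²−0.9²) = 6.437; the cube at (7.5, 5.5) does not reach this height (z outside [5.5, 12.5]); Taking the first minus the rest: starting from the r=7.5 cylinder, the r=6.5 sphere at (12.5, 1) partially overlaps it — only the 5.22 mm² overlap (of its 128.71 mm²) is removed, clipping the outline — 1 connected region; (whole slice rotated 45° about Z — lengths, areas and connectivity unchanged). The result has 1 disconnected region.

1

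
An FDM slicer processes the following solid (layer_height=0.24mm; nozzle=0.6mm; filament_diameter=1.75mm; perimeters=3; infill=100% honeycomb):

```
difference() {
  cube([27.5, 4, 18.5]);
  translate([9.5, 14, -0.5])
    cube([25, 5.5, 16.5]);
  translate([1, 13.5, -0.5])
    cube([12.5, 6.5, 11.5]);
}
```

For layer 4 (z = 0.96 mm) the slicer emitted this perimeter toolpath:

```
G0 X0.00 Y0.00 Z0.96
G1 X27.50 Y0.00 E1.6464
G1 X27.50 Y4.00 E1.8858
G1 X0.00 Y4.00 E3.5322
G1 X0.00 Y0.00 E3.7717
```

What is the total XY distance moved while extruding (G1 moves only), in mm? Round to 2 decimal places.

Sum the Euclidean lengths of each G1 segment: total = 63.00 mm.

63.00 mm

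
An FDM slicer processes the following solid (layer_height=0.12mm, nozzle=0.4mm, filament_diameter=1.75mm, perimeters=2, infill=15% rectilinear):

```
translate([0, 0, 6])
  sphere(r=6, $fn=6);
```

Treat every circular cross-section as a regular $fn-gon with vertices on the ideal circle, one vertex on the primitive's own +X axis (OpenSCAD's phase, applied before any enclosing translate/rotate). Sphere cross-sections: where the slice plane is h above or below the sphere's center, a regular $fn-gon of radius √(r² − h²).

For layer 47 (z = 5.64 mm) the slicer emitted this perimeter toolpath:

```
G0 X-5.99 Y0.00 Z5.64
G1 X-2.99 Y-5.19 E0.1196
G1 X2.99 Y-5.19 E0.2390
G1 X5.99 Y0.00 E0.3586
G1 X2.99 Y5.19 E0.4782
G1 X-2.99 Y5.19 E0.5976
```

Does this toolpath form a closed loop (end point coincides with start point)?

Start point (G0): (-5.99, 0.00). End point (last G1): the path does not return to the start — open.

no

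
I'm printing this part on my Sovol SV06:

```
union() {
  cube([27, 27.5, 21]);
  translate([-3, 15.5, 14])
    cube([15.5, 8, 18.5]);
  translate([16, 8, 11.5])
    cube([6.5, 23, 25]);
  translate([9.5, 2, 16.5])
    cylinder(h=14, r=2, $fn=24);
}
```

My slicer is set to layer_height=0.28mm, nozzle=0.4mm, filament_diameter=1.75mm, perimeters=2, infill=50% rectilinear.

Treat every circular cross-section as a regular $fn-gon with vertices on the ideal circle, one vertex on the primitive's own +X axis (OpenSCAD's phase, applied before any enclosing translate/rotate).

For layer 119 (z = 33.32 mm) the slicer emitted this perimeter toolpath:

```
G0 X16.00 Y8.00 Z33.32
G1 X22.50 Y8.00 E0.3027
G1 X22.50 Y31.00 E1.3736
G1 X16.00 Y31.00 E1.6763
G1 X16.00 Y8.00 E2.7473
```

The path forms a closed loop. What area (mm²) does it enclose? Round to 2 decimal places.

149.50 mm²

Apply the shoelace formula to the sequence of (X, Y) vertices; enclosed area = 149.50 mm².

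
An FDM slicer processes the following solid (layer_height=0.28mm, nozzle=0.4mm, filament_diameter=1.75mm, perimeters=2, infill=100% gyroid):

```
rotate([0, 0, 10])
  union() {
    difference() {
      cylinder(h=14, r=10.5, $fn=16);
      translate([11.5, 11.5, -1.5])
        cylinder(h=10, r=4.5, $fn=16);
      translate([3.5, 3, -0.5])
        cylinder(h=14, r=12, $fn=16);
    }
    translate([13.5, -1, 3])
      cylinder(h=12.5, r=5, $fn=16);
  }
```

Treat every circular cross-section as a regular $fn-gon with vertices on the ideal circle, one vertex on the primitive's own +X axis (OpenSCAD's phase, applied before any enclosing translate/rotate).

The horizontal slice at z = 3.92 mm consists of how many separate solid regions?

2

At z = 3.92 mm: the r=10.5 cylinder gives a regular 16-gon of circumradius 10.5 (constant along its height); the cylinder at (11.5, 11.5): section is a regular 16-gon, circumradius r=4.5; the r=12 cylinder at (3.5, 3) gives a regular 16-gon of circumradius 12 (constant along its height); Subtracting the remaining from the first: starting from the r=10.5 cylinder, the r=4.5 cylinder at (11.5, 11.5) misses the remaining region (no effect); the r=12 cylinder at (3.5, 3) partially overlaps it — only the 282.09 mm² overlap (of its 440.85 mm²) is removed, clipping the outline — 1 connected region; the cylinder at (13.5, -1): section is a regular 16-gon, circumradius r=5; Merging all regions: the 2 present regions are separate (no shared area or edge), so areas and boundary lengths simply add and each stays a separate island — 2 connected regions; (whole slice rotated 10° about Z — lengths, areas and connectivity unchanged). The result has 2 disconnected regions.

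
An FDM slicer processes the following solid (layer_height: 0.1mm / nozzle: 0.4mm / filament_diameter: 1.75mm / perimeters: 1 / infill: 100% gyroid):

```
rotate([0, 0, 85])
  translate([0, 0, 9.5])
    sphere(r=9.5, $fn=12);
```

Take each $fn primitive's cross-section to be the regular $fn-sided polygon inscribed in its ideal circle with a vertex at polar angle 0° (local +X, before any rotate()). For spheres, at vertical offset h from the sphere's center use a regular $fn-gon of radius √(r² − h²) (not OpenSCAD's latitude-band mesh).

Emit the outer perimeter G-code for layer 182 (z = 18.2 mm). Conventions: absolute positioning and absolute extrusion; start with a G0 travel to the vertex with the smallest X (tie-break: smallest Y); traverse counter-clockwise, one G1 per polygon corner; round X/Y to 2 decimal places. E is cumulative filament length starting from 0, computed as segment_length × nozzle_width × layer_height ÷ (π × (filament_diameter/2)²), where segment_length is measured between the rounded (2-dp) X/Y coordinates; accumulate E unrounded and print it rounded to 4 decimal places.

G0 X-3.80 Y0.33 Z18.20
G1 X-3.46 Y-1.61 E0.0328
G1 X-2.19 Y-3.13 E0.0657
G1 X-0.33 Y-3.80 E0.0986
G1 X1.61 Y-3.46 E0.1313
G1 X3.13 Y-2.19 E0.1643
G1 X3.80 Y-0.33 E0.1971
G1 X3.46 Y1.61 E0.2299
G1 X2.19 Y3.13 E0.2628
G1 X0.33 Y3.80 E0.2957
G1 X-1.61 Y3.46 E0.3285
G1 X-3.13 Y2.19 E0.3614
G1 X-3.80 Y0.33 E0.3943

At z = 18.2 mm: the r=9.5 sphere slices to a regular 12-gon of circumradius 3.816 (√(r²−h²) with h=8.7 from center); (rotated 85° about Z; rotation is an isometry so areas/perimeters/island counts are preserved). The outline is a single polygon with 12 vertices. Extrusion per mm of travel: 0.4 × 0.1 / (π × 0.875²) = 0.016630. Accumulating E over each segment gives final E = 0.3943.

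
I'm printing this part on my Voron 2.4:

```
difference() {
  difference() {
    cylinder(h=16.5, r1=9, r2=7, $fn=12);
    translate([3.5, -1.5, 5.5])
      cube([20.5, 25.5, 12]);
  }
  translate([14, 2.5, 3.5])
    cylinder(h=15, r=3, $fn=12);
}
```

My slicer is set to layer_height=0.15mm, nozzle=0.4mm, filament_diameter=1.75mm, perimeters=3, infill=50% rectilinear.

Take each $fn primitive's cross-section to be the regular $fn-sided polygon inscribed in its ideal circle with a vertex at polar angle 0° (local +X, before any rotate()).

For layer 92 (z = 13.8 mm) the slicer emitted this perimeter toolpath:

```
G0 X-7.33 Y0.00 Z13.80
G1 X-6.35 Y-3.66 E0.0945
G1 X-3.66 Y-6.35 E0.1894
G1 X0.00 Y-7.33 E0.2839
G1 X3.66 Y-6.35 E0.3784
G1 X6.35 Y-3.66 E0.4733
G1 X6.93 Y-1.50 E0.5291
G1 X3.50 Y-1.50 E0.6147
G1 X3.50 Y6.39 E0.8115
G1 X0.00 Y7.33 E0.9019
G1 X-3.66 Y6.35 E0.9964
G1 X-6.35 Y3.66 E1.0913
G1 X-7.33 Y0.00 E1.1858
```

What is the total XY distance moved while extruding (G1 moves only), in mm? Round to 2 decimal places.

Sum the Euclidean lengths of each G1 segment: total = 47.54 mm.

47.54 mm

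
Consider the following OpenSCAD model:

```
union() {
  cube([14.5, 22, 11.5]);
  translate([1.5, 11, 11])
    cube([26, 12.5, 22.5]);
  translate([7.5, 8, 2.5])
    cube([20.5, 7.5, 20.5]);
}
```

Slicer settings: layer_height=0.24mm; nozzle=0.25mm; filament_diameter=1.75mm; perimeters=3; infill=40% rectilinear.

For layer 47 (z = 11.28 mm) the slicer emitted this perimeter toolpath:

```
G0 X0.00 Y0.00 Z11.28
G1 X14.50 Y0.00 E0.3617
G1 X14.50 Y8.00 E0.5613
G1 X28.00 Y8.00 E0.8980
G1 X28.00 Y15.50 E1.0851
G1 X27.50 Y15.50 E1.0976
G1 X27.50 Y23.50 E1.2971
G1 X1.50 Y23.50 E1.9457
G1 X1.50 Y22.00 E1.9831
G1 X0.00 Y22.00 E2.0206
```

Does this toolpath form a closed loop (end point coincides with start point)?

Start point (G0): (0.00, 0.00). End point (last G1): the path does not return to the start — open.

no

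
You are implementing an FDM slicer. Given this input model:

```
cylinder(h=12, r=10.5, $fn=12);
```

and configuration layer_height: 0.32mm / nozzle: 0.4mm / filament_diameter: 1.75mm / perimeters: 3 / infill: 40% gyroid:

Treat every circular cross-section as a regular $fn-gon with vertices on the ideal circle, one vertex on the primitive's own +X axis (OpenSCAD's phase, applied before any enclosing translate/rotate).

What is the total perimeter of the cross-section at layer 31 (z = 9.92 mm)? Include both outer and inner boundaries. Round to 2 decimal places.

At z = 9.92 mm: the r=10.5 cylinder contributes a regular 12-gon of circumradius 10.5 (perimeter = 2·12·10.500·sin(180°/12) = 65.22 mm). Overall, the cross-section is a single solid region. Total boundary length (outer) = 65.22 mm.

65.22 mm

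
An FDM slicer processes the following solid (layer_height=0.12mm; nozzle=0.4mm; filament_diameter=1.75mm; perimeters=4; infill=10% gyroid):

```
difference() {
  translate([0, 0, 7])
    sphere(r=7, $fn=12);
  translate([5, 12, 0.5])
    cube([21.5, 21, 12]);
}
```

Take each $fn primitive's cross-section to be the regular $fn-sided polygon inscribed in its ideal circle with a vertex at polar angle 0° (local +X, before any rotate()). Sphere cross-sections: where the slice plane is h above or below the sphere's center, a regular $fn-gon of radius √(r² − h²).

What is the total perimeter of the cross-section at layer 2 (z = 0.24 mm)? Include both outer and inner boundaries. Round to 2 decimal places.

11.29 mm

At z = 0.24 mm: the r=7 sphere contributes a regular 12-gon of circumradius √(7²−6.76²) = 1.817 (perimeter = 2·12·1.817·sin(180°/12) = 11.29 mm); the cube at (5, 12) does not reach this height (z outside [0.5, 12.5]); After the difference (first − rest): none of the subtracted shapes is present at this height, so the r=7 sphere is unchanged — boundary = 11.29 mm. Overall, the cross-section is a single solid region. Total boundary length (outer) = 11.29 mm.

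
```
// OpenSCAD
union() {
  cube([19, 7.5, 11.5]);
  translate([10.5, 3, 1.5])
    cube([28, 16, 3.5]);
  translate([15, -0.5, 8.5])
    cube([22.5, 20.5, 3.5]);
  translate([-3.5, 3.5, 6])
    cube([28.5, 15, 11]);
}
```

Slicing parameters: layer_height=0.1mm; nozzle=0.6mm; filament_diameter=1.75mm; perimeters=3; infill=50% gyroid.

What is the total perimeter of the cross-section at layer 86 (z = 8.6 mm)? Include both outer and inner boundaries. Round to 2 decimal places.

At z = 8.6 mm: the cube is present — its section is the full 19×7.5 rectangle (perimeter 53.00 mm); the cube at (10.5, 3) does not reach this height (z outside [1.5, 5]); the 22.5×20.5 cube at (15, -0.5) contributes its full rectangle (perimeter 86.00 mm); the 28.5×15 cube at (-3.5, 3.5) contributes its full rectangle (perimeter 87.00 mm); Taking the union: the regions partially overlap (shared area 240.00 mm²), so the edge portions inside another operand are dropped and the merged outline is re-measured after clipping — boundary = 123.00 mm. Overall, the cross-section is a single solid region. Total boundary length (outer) = 123.00 mm.

123.00 mm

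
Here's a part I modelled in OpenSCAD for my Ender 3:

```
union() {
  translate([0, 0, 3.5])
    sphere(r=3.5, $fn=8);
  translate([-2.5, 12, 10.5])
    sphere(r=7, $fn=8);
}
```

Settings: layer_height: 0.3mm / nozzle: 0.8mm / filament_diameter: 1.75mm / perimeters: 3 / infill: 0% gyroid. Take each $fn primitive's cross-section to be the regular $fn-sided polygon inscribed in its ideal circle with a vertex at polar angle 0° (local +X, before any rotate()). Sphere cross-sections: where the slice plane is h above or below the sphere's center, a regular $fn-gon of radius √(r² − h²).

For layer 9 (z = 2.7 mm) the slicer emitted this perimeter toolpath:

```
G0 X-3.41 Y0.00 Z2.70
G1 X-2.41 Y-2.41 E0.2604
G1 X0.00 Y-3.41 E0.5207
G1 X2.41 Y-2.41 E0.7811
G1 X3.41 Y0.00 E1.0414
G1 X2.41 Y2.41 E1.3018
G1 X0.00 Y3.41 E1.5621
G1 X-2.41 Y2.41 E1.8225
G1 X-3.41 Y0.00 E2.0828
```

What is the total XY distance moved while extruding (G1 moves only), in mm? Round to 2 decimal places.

Sum the Euclidean lengths of each G1 segment: total = 20.87 mm.

20.87 mm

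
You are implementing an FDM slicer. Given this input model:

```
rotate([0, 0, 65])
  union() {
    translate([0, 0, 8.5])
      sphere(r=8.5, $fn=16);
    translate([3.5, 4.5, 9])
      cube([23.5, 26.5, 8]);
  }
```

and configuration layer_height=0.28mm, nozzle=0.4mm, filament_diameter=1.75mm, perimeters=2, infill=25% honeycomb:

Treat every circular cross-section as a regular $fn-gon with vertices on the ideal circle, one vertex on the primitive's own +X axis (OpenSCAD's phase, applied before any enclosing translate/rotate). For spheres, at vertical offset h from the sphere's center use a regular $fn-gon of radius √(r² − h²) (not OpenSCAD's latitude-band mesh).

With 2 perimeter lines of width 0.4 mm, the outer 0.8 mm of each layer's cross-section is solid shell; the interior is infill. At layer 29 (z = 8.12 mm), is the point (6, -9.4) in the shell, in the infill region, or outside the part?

At z = 8.12 mm: the r=8.5 sphere slices to a regular 16-gon of circumradius 8.492 (√(r²−h²) with h=0.38 from center); the cube at (3.5, 4.5) is absent (z outside [9, 17]); Combining (union): only the r=8.5 sphere is present, so the union is just that shape — 1 connected region; (rotated 65° about Z; rotation is an isometry so areas/perimeters/island counts are preserved). Overall, the cross-section is a single solid region. Undo the 65° rotation: the query point maps to (-5.984, -9.410) in the un-rotated model frame. The nearest boundary edge runs (-6.00, -6.00)→(-3.25, -7.85); distance from the point to it = 2.82 mm. The point is not inside any of the regions above, so it lies outside the cross-section (2.82 mm from the nearest boundary).

outside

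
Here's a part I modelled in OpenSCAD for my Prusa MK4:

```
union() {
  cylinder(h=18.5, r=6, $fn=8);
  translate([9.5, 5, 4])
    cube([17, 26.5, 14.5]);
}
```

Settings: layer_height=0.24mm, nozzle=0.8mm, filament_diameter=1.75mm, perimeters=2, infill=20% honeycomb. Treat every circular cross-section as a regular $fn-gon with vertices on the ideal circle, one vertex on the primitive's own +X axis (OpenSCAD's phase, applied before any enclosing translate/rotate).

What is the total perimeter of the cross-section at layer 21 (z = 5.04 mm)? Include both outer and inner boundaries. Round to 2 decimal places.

At z = 5.04 mm: the cylinder: section is a regular 8-gon, circumradius r=6 (perimeter = 2·8·6.000·sin(180°/8) = 36.74 mm); the cube at (9.5, 5) (footprint 17×26.5) is included at this height (perimeter 87.00 mm); Combining (union): the 2 present regions are separate (no shared area or edge), so areas and boundary lengths simply add and each stays a separate island — boundary = 123.74 mm. Overall, the cross-section has 2 separate islands. Total boundary length (outer) = 123.74 mm.

123.74 mm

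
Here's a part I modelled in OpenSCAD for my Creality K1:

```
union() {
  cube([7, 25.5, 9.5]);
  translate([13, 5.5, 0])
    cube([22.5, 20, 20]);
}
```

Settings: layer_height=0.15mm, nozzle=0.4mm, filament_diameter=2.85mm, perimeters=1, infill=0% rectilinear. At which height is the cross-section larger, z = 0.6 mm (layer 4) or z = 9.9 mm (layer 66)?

Layer 4 (z = 0.6): the cube (footprint 7×25.5) is included at this height (area 178.50 mm²); the cube at (13, 5.5) (footprint 22.5×20) is included at this height (area 450.00 mm²); Combining (union): the 2 present regions are separate (no shared area or edge), so areas and boundary lengths simply add and each stays a separate island — area = 628.50 mm². So its area = 628.50 mm². Layer 66 (z = 9.9): the cube does not reach this height (z outside [0, 9.5]); the cube at (13, 5.5) is present — its section is the full 22.5×20 rectangle (area 450.00 mm²); Merging all regions: only the 22.5×20 cube at (13, 5.5) is present, so the union is just that shape — area = 450.00 mm². So its area = 450.00 mm². Layer 4 is larger (628.50 vs 450.00 mm²).

layer 4 (z = 0.6 mm)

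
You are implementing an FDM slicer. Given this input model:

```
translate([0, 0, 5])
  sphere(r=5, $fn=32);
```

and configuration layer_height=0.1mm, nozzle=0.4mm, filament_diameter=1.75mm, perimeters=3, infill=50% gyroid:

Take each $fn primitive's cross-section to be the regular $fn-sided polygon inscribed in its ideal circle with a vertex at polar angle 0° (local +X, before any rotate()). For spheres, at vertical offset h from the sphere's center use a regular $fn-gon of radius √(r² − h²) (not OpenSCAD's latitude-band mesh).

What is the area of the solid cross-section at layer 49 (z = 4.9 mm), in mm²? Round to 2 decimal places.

78.00 mm²

At z = 4.9 mm: the r=5 sphere slices to a regular 32-gon of circumradius 4.999 (√(r²−h²) with h=0.1 from center) (area = (32/2)·4.999²·sin(360°/32) = 78.00 mm²). Overall, the cross-section is a single solid region. Net area = 78.00 mm².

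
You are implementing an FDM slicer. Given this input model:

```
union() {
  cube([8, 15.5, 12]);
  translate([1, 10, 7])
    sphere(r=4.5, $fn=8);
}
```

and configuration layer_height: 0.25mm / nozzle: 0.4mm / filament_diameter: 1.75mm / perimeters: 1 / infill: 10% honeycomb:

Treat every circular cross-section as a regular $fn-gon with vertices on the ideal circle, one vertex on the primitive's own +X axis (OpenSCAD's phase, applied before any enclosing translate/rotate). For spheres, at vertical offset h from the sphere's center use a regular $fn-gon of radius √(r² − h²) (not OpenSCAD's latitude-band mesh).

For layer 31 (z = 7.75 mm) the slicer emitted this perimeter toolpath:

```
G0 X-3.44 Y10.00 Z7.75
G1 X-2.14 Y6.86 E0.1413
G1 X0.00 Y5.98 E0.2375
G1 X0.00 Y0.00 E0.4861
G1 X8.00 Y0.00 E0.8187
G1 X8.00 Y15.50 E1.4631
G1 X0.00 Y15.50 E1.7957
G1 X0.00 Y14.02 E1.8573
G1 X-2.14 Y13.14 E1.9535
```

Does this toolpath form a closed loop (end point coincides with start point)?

Start point (G0): (-3.44, 10.00). End point (last G1): the path does not return to the start — open.

no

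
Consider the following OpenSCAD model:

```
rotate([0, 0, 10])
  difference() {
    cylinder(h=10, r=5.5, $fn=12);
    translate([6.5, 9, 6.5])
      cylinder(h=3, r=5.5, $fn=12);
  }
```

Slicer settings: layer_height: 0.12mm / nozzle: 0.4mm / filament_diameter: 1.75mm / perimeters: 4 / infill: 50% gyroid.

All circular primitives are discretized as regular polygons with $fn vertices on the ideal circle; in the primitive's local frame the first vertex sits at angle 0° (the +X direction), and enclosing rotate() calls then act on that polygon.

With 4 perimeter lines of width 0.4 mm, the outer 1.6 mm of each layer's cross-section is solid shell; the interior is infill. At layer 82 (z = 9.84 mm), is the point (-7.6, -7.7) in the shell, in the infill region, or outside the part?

outside

At z = 9.84 mm: the r=5.5 cylinder gives a regular 12-gon of circumradius 5.5 (constant along its height); the cylinder at (6.5, 9) is absent (z outside [6.5, 9.5]); After the difference (first − rest): none of the subtracted shapes is present at this height, so the r=5.5 cylinder is unchanged — 1 connected region; (whole slice rotated 10° about Z — lengths, areas and connectivity unchanged). Overall, the cross-section is a single solid region. Undo the 10° rotation: the query point maps to (-8.822, -6.263) in the un-rotated model frame. The nearest boundary edge runs (-5.50, 0.00)→(-4.76, -2.75); distance from the point to it = 5.37 mm. The point is not inside any of the regions above, so it lies outside the cross-section (5.37 mm from the nearest boundary).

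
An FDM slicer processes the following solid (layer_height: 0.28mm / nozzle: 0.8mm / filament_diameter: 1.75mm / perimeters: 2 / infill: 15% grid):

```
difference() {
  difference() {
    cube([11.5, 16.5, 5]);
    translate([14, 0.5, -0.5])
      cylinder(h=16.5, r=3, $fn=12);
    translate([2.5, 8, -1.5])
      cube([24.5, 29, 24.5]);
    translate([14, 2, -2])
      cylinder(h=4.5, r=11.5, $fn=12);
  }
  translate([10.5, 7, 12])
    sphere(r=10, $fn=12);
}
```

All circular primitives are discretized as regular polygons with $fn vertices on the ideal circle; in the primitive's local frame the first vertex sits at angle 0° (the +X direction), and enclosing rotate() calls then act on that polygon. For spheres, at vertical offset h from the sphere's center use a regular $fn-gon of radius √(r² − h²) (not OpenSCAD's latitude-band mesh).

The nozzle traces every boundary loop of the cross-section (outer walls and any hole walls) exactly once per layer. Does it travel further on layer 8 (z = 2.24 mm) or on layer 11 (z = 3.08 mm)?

Layer 8 (z = 2.24): the cube is present — its section is the full 11.5×16.5 rectangle (perimeter 56.00 mm); the r=3 cylinder at (14, 0.5) gives a regular 12-gon of circumradius 3 (constant along its height) (perimeter = 2·12·3.000·sin(180°/12) = 18.63 mm); the cube at (2.5, 8) (footprint 24.5×29) is included at this height (perimeter 107.00 mm); the r=11.5 cylinder at (14, 2) contributes a regular 12-gon of circumradius 11.5 (perimeter = 2·12·11.500·sin(180°/12) = 71.43 mm); After the difference (first − rest): starting from the 11.5×16.5 cube, the r=3 cylinder at (14, 0.5) partially overlaps it — only the 0.67 mm² overlap (of its 27.00 mm²) is removed, clipping the outline; the 24.5×29 cube at (2.5, 8) partially overlaps it — only the 76.50 mm² overlap (of its 710.50 mm²) is removed, clipping the outline; the r=11.5 cylinder at (14, 2) partially overlaps it — only the 65.95 mm² overlap (of its 396.75 mm²) is removed, clipping the outline — boundary = 40.70 mm; the r=10 sphere at (10.5, 7) contributes a regular 12-gon of circumradius √(10²−9.76²) = 2.178 (perimeter = 2·12·2.178·sin(180°/12) = 13.53 mm); After the difference (first − rest): starting from that combined region, the r=10 sphere at (10.5, 7) misses the remaining region (no effect) — boundary = 40.70 mm. So its perimeter = 40.70 mm. Layer 11 (z = 3.08): the cube (footprint 11.5×16.5) is included at this height (perimeter 56.00 mm); the r=3 cylinder at (14, 0.5) gives a regular 12-gon of circumradius 3 (constant along its height) (perimeter = 2·12·3.000·sin(180°/12) = 18.63 mm); the 24.5×29 cube at (2.5, 8) contributes its full rectangle (perimeter 107.00 mm); the cylinder at (14, 2) is not intersected at this z (z outside [-2, 2.5]); Taking the first minus the rest: starting from the 11.5×16.5 cube, the r=3 cylinder at (14, 0.5) partially overlaps it — only the 0.67 mm² overlap (of its 27.00 mm²) is removed, clipping the outline; the 24.5×29 cube at (2.5, 8) partially overlaps it — only the 76.50 mm² overlap (of its 710.50 mm²) is removed, clipping the outline — boundary = 55.75 mm; the sphere at (10.5, 7): section is a regular 12-gon, circumradius = √(r²−h²) = √(10²−8.92²) = 4.520 (perimeter = 2·12·4.520·sin(180°/12) = 28.08 mm); Taking the first minus the rest: starting from the result so far, the r=10 sphere at (10.5, 7) partially overlaps it — only the 25.10 mm² overlap (of its 61.30 mm²) is removed, clipping the outline — boundary = 54.33 mm. So its perimeter = 54.33 mm. Layer 11 is larger (54.33 vs 40.70 mm).

layer 11 (z = 3.08 mm)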